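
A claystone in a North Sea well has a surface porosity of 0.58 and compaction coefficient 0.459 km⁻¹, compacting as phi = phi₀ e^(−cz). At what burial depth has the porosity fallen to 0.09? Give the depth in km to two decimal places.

4.06 km

Invert Athy's law: z = ln(phi₀/phi) / c
z = ln(0.58/0.09) / 0.459 = ln(6.444) / 0.459 = 1.8632 / 0.459 = 4.059 km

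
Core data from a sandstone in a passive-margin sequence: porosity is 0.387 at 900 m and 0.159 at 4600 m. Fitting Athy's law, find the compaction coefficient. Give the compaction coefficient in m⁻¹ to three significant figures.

0.000240 m⁻¹

Working in km (1 km = 1000 m; β in km⁻¹ = β in m⁻¹ × 1000):
Athy: φ(Z) = φ₀ e^(−βZ) ⇒ φ₁/φ₂ = e^{β(Z₂−Z₁)} ⇒ β = ln(φ₁/φ₂)/(Z₂−Z₁)
β = ln(0.387/0.159) / (4.6 − 0.9) = ln(2.434) / 3.7 = 0.8895 / 3.7 = 0.2404 km⁻¹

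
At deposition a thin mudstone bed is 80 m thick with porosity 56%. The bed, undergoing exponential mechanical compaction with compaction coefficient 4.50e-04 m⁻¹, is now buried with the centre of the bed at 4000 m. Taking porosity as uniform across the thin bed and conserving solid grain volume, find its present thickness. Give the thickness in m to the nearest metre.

39 m

Working in km (1 km = 1000 m; k in km⁻¹ = k in m⁻¹ × 1000):
Porosity at 4 km: phi = 0.56·exp(−0.45×4) = 0.0926
Solid-volume conservation: h(1−phi) = h₀(1−phi₀) ⇒ h = h₀·(1−phi₀)/(1−phi)
h = 0.08 × (1 − 0.56)/(1 − 0.0926) = 0.08 × 0.4849 = 0.0388 km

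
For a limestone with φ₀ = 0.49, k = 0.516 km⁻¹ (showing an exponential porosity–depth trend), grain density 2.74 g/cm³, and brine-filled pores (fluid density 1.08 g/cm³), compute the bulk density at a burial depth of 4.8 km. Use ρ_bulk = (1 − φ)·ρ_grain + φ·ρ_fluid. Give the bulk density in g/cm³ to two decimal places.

2.67 g/cm³

Porosity at depth: φ = 0.49·exp(−0.516×4.8) = 0.49×0.0840 = 0.0412
Bulk density: ρ_b = (1−φ)ρ_g + φ·ρ_f = 0.9588×2.74 + 0.0412×1.08
       = 2.627 + 0.044 = 2.672 g/cm³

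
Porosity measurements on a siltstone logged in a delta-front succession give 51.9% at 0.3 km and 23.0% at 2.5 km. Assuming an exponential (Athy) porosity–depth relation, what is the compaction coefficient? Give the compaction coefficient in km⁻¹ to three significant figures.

0.370 km⁻¹

Athy: φ(d) = φ₀ e^(−cd) ⇒ φ₁/φ₂ = e^{c(d₂−d₁)} ⇒ c = ln(φ₁/φ₂)/(d₂−d₁)
c = ln(0.519/0.23) / (2.5 − 0.3) = ln(2.257) / 2.2 = 0.8138 / 2.2 = 0.3699 km⁻¹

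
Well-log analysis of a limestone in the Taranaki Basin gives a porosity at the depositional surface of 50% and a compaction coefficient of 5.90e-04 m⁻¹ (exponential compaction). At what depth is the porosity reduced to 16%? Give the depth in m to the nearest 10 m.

1930 m

Working in km (1 km = 1000 m; β in km⁻¹ = β in m⁻¹ × 1000):
Invert Athy's law: Z = ln(φ₀/φ) / β
Z = ln(0.5/0.16) / 0.59 = ln(3.125) / 0.59 = 1.1394 / 0.59 = 1.931 km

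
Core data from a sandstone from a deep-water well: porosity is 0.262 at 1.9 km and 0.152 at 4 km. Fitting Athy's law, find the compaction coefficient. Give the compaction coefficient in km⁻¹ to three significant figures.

Athy: φ(Z) = φ₀ e^(−kZ) ⇒ φ₁/φ₂ = e^{k(Z₂−Z₁)} ⇒ k = ln(φ₁/φ₂)/(Z₂−Z₁)
k = ln(0.262/0.152) / (4 − 1.9) = ln(1.724) / 2.1 = 0.5445 / 2.1 = 0.2593 km⁻¹

0.259 km⁻¹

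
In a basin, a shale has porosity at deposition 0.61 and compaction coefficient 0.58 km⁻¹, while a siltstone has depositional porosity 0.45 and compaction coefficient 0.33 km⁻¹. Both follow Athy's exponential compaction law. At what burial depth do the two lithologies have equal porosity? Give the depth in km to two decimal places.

1.22 km

Set n₀ₐ e^(−kₐz) = n₀ᵦ e^(−kᵦz) ⇒ ln(n₀ₐ/n₀ᵦ) = (kₐ − kᵦ)·z
z = ln(0.61/0.45) / (0.58 − 0.33) = 0.3042 / 0.25 = 1.217 km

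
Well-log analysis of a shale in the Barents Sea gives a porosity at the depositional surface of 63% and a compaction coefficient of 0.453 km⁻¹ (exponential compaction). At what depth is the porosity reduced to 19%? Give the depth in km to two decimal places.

2.65 km

Invert Athy's law: z = ln(n₀/n) / β
z = ln(0.63/0.19) / 0.453 = ln(3.316) / 0.453 = 1.1987 / 0.453 = 2.646 km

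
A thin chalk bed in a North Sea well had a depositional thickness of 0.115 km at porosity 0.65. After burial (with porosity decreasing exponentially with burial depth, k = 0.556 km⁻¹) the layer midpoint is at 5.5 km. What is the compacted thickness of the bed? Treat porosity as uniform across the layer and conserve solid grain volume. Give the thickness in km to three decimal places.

0.042 km

Porosity at 5.5 km: phi = 0.65·exp(−0.556×5.5) = 0.0305
Solid-volume conservation: h(1−phi) = h₀(1−phi₀) ⇒ h = h₀·(1−phi₀)/(1−phi)
h = 0.115 × (1 − 0.65)/(1 − 0.0305) = 0.115 × 0.3610 = 0.0415 km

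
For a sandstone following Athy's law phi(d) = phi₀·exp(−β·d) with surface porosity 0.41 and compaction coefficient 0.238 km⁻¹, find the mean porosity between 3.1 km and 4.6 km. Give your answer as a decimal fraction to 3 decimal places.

0.165

⟨phi⟩ = (1/(d₂−d₁)) ∫ phi₀ e^(−βd) dd = phi₀·(e^(−β·d₁) − e^(−β·d₂)) / (β·(d₂−d₁))
e^(−0.238×3.1) = 0.4782; e^(−0.238×4.6) = 0.3346
⟨phi⟩ = 0.41 × (0.4782 − 0.3346) / (0.238 × 1.5) = 0.41 × 0.4021 = 0.1649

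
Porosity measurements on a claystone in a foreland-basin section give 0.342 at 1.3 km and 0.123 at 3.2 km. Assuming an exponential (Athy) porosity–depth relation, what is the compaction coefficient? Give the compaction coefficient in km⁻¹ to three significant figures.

0.538 km⁻¹

Athy: φ(z) = φ₀ e^(−kz) ⇒ φ₁/φ₂ = e^{k(z₂−z₁)} ⇒ k = ln(φ₁/φ₂)/(z₂−z₁)
k = ln(0.342/0.123) / (3.2 − 1.3) = ln(2.78) / 1.9 = 1.0226 / 1.9 = 0.5382 km⁻¹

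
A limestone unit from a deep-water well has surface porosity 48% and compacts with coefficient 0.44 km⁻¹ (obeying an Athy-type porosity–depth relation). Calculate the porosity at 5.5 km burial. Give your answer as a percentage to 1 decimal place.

4.3%

phi = phi₀·exp(−k·d) = 0.48 × exp(−0.44 × 5.5) = 0.48 × exp(−2.42)
  = 0.48 × 0.0889 = 0.0427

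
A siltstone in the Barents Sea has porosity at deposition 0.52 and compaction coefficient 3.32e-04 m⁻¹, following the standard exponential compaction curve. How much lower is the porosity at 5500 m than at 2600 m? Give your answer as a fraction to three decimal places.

Working in km (1 km = 1000 m; k in km⁻¹ = k in m⁻¹ × 1000):
n(2.6) = 0.52·e^(−0.332×2.6) = 0.2193
n(5.5) = 0.52·e^(−0.332×5.5) = 0.0837
Δn = 0.2193 − 0.0837 = 0.1356

0.136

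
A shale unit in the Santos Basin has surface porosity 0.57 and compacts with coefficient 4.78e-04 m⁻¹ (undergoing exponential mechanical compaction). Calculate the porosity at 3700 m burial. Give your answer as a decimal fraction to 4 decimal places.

0.0972

Working in km (1 km = 1000 m; k in km⁻¹ = k in m⁻¹ × 1000):
φ = φ₀·exp(−k·z) = 0.57 × exp(−0.478 × 3.7) = 0.57 × exp(−1.769)
  = 0.57 × 0.1706 = 0.0972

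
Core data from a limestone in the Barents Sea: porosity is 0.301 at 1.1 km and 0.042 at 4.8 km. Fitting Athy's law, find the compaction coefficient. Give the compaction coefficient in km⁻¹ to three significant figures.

0.532 km⁻¹

Athy: n(d) = n₀ e^(−βd) ⇒ n₁/n₂ = e^{β(d₂−d₁)} ⇒ β = ln(n₁/n₂)/(d₂−d₁)
β = ln(0.301/0.042) / (4.8 − 1.1) = ln(7.167) / 3.7 = 1.9694 / 3.7 = 0.5323 km⁻¹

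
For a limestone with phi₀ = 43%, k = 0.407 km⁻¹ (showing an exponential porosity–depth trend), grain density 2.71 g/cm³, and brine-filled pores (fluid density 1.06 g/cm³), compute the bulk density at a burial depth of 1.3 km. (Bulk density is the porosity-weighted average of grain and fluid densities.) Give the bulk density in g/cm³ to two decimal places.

2.29 g/cm³

Porosity at depth: phi = 0.43·exp(−0.407×1.3) = 0.43×0.5891 = 0.2533
Bulk density: ρ_b = (1−phi)ρ_g + phi·ρ_f = 0.7467×2.71 + 0.2533×1.06
       = 2.023 + 0.269 = 2.292 g/cm³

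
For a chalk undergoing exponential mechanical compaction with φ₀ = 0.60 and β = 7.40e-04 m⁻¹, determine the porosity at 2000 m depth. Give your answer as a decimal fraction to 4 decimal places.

Working in km (1 km = 1000 m; β in km⁻¹ = β in m⁻¹ × 1000):
φ = φ₀·exp(−β·z) = 0.6 × exp(−0.74 × 2) = 0.6 × exp(−1.48)
  = 0.6 × 0.2276 = 0.1366

0.1366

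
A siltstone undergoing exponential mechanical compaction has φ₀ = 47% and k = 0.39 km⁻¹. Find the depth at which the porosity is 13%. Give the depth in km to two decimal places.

Invert Athy's law: d = ln(φ₀/φ) / k
d = ln(0.47/0.13) / 0.39 = ln(3.615) / 0.39 = 1.2852 / 0.39 = 3.295 km

3.30 km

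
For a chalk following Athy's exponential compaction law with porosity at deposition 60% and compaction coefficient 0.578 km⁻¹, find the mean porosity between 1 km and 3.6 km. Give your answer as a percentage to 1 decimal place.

⟨φ⟩ = (1/(d₂−d₁)) ∫ φ₀ e^(−βd) dd = φ₀·(e^(−β·d₁) − e^(−β·d₂)) / (β·(d₂−d₁))
e^(−0.578×1) = 0.5610; e^(−0.578×3.6) = 0.1248
⟨φ⟩ = 0.6 × (0.5610 − 0.1248) / (0.578 × 2.6) = 0.6 × 0.2903 = 0.1742

17.4%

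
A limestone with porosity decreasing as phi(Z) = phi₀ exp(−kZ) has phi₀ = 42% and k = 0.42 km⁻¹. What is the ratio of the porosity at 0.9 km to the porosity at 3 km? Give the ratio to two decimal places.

phi(Z₁)/phi(Z₂) = e^(−k·Z₁)/e^(−k·Z₂) = e^{k(Z₂−Z₁)}
= exp(0.42 × 2.1) = exp(0.882) = 2.4157

2.42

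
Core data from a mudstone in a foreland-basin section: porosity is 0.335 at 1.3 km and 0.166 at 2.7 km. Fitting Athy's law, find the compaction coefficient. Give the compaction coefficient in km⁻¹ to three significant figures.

Athy: phi(Z) = phi₀ e^(−kZ) ⇒ phi₁/phi₂ = e^{k(Z₂−Z₁)} ⇒ k = ln(phi₁/phi₂)/(Z₂−Z₁)
k = ln(0.335/0.166) / (2.7 − 1.3) = ln(2.018) / 1.4 = 0.7021 / 1.4 = 0.5015 km⁻¹

0.502 km⁻¹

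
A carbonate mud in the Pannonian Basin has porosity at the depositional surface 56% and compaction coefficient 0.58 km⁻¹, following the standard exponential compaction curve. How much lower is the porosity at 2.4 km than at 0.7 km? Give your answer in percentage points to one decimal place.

23.4 percentage points

φ(0.7) = 0.56·e^(−0.58×0.7) = 0.3731
φ(2.4) = 0.56·e^(−0.58×2.4) = 0.1392
Δφ = 0.3731 − 0.1392 = 0.2339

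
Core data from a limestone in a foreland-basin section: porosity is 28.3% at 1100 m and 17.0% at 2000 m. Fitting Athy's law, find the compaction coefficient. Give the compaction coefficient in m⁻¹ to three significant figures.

0.000566 m⁻¹

Working in km (1 km = 1000 m; k in km⁻¹ = k in m⁻¹ × 1000):
Athy: φ(z) = φ₀ e^(−kz) ⇒ φ₁/φ₂ = e^{k(z₂−z₁)} ⇒ k = ln(φ₁/φ₂)/(z₂−z₁)
k = ln(0.283/0.17) / (2 − 1.1) = ln(1.665) / 0.9 = 0.5096 / 0.9 = 0.5663 km⁻¹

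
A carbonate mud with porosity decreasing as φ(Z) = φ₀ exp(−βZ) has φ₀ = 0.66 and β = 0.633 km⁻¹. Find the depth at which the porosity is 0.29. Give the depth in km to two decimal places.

Invert Athy's law: Z = ln(φ₀/φ) / β
Z = ln(0.66/0.29) / 0.633 = ln(2.276) / 0.633 = 0.8224 / 0.633 = 1.299 km

1.30 km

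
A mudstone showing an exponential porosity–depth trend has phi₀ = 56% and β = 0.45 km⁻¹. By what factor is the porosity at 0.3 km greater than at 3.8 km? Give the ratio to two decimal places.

phi(z₁)/phi(z₂) = e^(−β·z₁)/e^(−β·z₂) = e^{β(z₂−z₁)}
= exp(0.45 × 3.5) = exp(1.575) = 4.8307

4.83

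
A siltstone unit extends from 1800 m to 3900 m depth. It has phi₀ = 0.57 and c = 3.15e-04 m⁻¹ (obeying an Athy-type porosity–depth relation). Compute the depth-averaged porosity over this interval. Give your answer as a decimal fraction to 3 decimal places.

0.237

Working in km (1 km = 1000 m; c in km⁻¹ = c in m⁻¹ × 1000):
⟨phi⟩ = (1/(Z₂−Z₁)) ∫ phi₀ e^(−cZ) dZ = phi₀·(e^(−c·Z₁) − e^(−c·Z₂)) / (c·(Z₂−Z₁))
e^(−0.315×1.8) = 0.5672; e^(−0.315×3.9) = 0.2927
⟨phi⟩ = 0.57 × (0.5672 − 0.2927) / (0.315 × 2.1) = 0.57 × 0.4150 = 0.2365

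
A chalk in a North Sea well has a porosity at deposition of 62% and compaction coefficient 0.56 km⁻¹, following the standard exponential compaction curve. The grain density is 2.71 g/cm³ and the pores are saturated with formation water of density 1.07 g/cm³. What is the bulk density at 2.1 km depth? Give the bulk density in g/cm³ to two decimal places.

2.40 g/cm³

Porosity at depth: φ = 0.62·exp(−0.56×2.1) = 0.62×0.3085 = 0.1913
Bulk density: ρ_b = (1−φ)ρ_g + φ·ρ_f = 0.8087×2.71 + 0.1913×1.07
       = 2.192 + 0.205 = 2.396 g/cm³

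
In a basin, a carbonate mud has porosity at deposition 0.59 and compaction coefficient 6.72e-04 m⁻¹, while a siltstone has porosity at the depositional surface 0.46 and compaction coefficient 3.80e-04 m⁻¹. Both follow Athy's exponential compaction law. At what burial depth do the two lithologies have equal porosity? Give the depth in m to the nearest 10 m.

Working in km (1 km = 1000 m; k in km⁻¹ = k in m⁻¹ × 1000):
Set n₀ₐ e^(−kₐd) = n₀ᵦ e^(−kᵦd) ⇒ ln(n₀ₐ/n₀ᵦ) = (kₐ − kᵦ)·d
d = ln(0.59/0.46) / (0.672 − 0.38) = 0.2489 / 0.292 = 0.852 km

850 m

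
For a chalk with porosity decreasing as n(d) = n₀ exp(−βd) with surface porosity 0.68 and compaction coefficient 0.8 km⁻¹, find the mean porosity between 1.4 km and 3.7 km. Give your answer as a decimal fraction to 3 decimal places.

⟨n⟩ = (1/(d₂−d₁)) ∫ n₀ e^(−βd) dd = n₀·(e^(−β·d₁) − e^(−β·d₂)) / (β·(d₂−d₁))
e^(−0.8×1.4) = 0.3263; e^(−0.8×3.7) = 0.0518
⟨n⟩ = 0.68 × (0.3263 − 0.0518) / (0.8 × 2.3) = 0.68 × 0.1492 = 0.1014

0.101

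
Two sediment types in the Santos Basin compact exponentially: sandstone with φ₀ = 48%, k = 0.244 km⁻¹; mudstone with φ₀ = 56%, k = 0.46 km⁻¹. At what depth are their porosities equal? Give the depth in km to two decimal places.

Set φ₀ₐ e^(−kₐd) = φ₀ᵦ e^(−kᵦd) ⇒ ln(φ₀ₐ/φ₀ᵦ) = (kₐ − kᵦ)·d
d = ln(0.48/0.56) / (0.244 − 0.46) = -0.1542 / -0.216 = 0.714 km

0.71 km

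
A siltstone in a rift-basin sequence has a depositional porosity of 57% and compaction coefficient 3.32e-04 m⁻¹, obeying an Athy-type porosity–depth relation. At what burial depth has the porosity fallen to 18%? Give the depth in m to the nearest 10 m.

3470 m

Working in km (1 km = 1000 m; k in km⁻¹ = k in m⁻¹ × 1000):
Invert Athy's law: Z = ln(n₀/n) / k
Z = ln(0.57/0.18) / 0.332 = ln(3.167) / 0.332 = 1.1527 / 0.332 = 3.472 km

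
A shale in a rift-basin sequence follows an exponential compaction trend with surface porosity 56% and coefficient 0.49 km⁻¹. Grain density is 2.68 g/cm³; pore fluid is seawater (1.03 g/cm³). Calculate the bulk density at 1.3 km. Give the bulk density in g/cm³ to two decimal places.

2.19 g/cm³

Porosity at depth: phi = 0.56·exp(−0.49×1.3) = 0.56×0.5289 = 0.2962
Bulk density: ρ_b = (1−phi)ρ_g + phi·ρ_f = 0.7038×2.68 + 0.2962×1.03
       = 1.886 + 0.305 = 2.191 g/cm³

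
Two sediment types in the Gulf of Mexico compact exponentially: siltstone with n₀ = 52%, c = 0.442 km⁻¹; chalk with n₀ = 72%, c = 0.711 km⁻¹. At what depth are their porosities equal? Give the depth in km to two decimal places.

Set n₀ₐ e^(−cₐZ) = n₀ᵦ e^(−cᵦZ) ⇒ ln(n₀ₐ/n₀ᵦ) = (cₐ − cᵦ)·Z
Z = ln(0.52/0.72) / (0.442 − 0.711) = -0.3254 / -0.269 = 1.210 km

1.21 km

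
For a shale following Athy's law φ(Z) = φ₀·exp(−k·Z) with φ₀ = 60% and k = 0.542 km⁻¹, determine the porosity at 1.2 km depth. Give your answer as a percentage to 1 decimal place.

31.3%

φ = φ₀·exp(−k·Z) = 0.6 × exp(−0.542 × 1.2) = 0.6 × exp(−0.6504)
  = 0.6 × 0.5218 = 0.3131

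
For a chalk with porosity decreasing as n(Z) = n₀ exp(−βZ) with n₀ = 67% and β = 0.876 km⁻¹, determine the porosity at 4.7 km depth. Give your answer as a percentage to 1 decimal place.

n = n₀·exp(−β·Z) = 0.67 × exp(−0.876 × 4.7) = 0.67 × exp(−4.117)
  = 0.67 × 0.0163 = 0.0109

1.1%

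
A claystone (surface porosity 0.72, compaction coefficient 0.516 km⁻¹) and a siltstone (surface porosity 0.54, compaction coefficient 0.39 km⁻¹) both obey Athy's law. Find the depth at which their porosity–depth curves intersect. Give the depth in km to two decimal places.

2.28 km

Set φ₀ₐ e^(−cₐd) = φ₀ᵦ e^(−cᵦd) ⇒ ln(φ₀ₐ/φ₀ᵦ) = (cₐ − cᵦ)·d
d = ln(0.72/0.54) / (0.516 − 0.39) = 0.2877 / 0.126 = 2.283 km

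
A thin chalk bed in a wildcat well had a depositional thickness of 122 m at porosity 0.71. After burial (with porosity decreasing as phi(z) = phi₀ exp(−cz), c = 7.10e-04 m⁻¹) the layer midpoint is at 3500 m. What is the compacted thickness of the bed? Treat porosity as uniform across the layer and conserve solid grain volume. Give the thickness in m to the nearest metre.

Working in km (1 km = 1000 m; c in km⁻¹ = c in m⁻¹ × 1000):
Porosity at 3.5 km: phi = 0.71·exp(−0.71×3.5) = 0.0592
Solid-volume conservation: h(1−phi) = h₀(1−phi₀) ⇒ h = h₀·(1−phi₀)/(1−phi)
h = 0.122 × (1 − 0.71)/(1 − 0.0592) = 0.122 × 0.3082 = 0.0376 km

38 m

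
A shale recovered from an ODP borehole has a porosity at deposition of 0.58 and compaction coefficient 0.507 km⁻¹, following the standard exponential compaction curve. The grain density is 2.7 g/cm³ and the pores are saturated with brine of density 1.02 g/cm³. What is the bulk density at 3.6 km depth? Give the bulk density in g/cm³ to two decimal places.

Porosity at depth: phi = 0.58·exp(−0.507×3.6) = 0.58×0.1612 = 0.0935
Bulk density: ρ_b = (1−phi)ρ_g + phi·ρ_f = 0.9065×2.7 + 0.0935×1.02
       = 2.448 + 0.095 = 2.543 g/cm³

2.54 g/cm³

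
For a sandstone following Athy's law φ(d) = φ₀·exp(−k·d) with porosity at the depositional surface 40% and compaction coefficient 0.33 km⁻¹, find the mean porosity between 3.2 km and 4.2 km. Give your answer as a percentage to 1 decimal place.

⟨φ⟩ = (1/(d₂−d₁)) ∫ φ₀ e^(−kd) dd = φ₀·(e^(−k·d₁) − e^(−k·d₂)) / (k·(d₂−d₁))
e^(−0.33×3.2) = 0.3478; e^(−0.33×4.2) = 0.2501
⟨φ⟩ = 0.4 × (0.3478 − 0.2501) / (0.33 × 1) = 0.4 × 0.2963 = 0.1185

11.9%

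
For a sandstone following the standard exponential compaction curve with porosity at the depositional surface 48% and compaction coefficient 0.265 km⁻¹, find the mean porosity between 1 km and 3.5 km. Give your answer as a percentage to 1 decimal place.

⟨phi⟩ = (1/(Z₂−Z₁)) ∫ phi₀ e^(−βZ) dZ = phi₀·(e^(−β·Z₁) − e^(−β·Z₂)) / (β·(Z₂−Z₁))
e^(−0.265×1) = 0.7672; e^(−0.265×3.5) = 0.3955
⟨phi⟩ = 0.48 × (0.7672 − 0.3955) / (0.265 × 2.5) = 0.48 × 0.5610 = 0.2693

26.9%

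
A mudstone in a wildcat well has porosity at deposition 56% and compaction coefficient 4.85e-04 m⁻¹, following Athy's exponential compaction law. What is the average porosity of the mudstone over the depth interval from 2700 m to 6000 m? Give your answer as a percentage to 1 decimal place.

7.5%

Working in km (1 km = 1000 m; k in km⁻¹ = k in m⁻¹ × 1000):
⟨n⟩ = (1/(z₂−z₁)) ∫ n₀ e^(−kz) dz = n₀·(e^(−k·z₁) − e^(−k·z₂)) / (k·(z₂−z₁))
e^(−0.485×2.7) = 0.2700; e^(−0.485×6) = 0.0545
⟨n⟩ = 0.56 × (0.2700 − 0.0545) / (0.485 × 3.3) = 0.56 × 0.1346 = 0.0754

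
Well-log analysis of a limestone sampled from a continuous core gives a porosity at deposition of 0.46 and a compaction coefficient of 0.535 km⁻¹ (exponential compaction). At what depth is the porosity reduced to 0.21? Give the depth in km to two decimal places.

Invert Athy's law: d = ln(phi₀/phi) / k
d = ln(0.46/0.21) / 0.535 = ln(2.19) / 0.535 = 0.7841 / 0.535 = 1.466 km

1.47 km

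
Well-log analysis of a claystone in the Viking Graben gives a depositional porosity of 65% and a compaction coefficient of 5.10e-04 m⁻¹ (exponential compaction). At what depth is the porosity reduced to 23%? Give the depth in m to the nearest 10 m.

Working in km (1 km = 1000 m; c in km⁻¹ = c in m⁻¹ × 1000):
Invert Athy's law: d = ln(n₀/n) / c
d = ln(0.65/0.23) / 0.51 = ln(2.826) / 0.51 = 1.0389 / 0.51 = 2.037 km

2040 m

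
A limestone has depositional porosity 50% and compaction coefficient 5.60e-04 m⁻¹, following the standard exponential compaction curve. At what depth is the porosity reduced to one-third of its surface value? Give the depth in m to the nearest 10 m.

Working in km (1 km = 1000 m; β in km⁻¹ = β in m⁻¹ × 1000):
φ/φ₀ = 1/3 ⇒ exp(−β·z) = 1/3 ⇒ z = ln(3) / β
z = 1.0986 / 0.56 = 1.962 km

1960 m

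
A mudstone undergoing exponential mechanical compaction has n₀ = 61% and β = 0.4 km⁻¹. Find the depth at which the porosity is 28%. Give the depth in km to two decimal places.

1.95 km

Invert Athy's law: d = ln(n₀/n) / β
d = ln(0.61/0.28) / 0.4 = ln(2.179) / 0.4 = 0.7787 / 0.4 = 1.947 km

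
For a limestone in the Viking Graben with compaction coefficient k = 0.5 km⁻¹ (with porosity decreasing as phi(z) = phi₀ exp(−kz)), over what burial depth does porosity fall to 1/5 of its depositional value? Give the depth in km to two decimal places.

phi/phi₀ = 1/5 ⇒ exp(−k·z) = 1/5 ⇒ z = ln(5) / k
z = 1.6094 / 0.5 = 3.219 km

3.22 km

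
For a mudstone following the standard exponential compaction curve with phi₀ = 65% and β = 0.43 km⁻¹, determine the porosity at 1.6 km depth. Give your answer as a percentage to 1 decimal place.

32.7%

phi = phi₀·exp(−β·z) = 0.65 × exp(−0.43 × 1.6) = 0.65 × exp(−0.688)
  = 0.65 × 0.5026 = 0.3267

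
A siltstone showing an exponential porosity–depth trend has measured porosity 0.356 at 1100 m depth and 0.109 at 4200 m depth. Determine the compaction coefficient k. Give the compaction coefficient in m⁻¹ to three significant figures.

0.000382 m⁻¹

Working in km (1 km = 1000 m; k in km⁻¹ = k in m⁻¹ × 1000):
Athy: φ(z) = φ₀ e^(−kz) ⇒ φ₁/φ₂ = e^{k(z₂−z₁)} ⇒ k = ln(φ₁/φ₂)/(z₂−z₁)
k = ln(0.356/0.109) / (4.2 − 1.1) = ln(3.266) / 3.1 = 1.1836 / 3.1 = 0.3818 km⁻¹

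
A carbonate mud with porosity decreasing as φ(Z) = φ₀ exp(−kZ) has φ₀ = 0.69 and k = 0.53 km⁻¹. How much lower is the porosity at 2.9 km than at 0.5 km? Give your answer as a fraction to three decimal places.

0.381

φ(0.5) = 0.69·e^(−0.53×0.5) = 0.5294
φ(2.9) = 0.69·e^(−0.53×2.9) = 0.1484
Δφ = 0.5294 − 0.1484 = 0.3810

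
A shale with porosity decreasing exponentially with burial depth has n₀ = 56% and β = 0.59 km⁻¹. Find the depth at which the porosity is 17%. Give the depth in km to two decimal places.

2.02 km

Invert Athy's law: z = ln(n₀/n) / β
z = ln(0.56/0.17) / 0.59 = ln(3.294) / 0.59 = 1.1921 / 0.59 = 2.021 km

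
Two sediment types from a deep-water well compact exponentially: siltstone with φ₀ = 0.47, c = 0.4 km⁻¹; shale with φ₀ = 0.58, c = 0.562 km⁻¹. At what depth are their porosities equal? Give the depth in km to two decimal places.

Set φ₀ₐ e^(−cₐZ) = φ₀ᵦ e^(−cᵦZ) ⇒ ln(φ₀ₐ/φ₀ᵦ) = (cₐ − cᵦ)·Z
Z = ln(0.47/0.58) / (0.4 − 0.562) = -0.2103 / -0.162 = 1.298 km

1.30 km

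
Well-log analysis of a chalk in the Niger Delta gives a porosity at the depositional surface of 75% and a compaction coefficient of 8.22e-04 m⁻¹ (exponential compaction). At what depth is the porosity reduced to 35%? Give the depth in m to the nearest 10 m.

Working in km (1 km = 1000 m; k in km⁻¹ = k in m⁻¹ × 1000):
Invert Athy's law: d = ln(phi₀/phi) / k
d = ln(0.75/0.35) / 0.822 = ln(2.143) / 0.822 = 0.7621 / 0.822 = 0.927 km

930 m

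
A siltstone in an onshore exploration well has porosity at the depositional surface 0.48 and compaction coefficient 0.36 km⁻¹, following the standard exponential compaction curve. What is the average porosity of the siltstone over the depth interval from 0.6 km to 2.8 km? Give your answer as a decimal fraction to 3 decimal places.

0.267

⟨φ⟩ = (1/(z₂−z₁)) ∫ φ₀ e^(−βz) dz = φ₀·(e^(−β·z₁) − e^(−β·z₂)) / (β·(z₂−z₁))
e^(−0.36×0.6) = 0.8057; e^(−0.36×2.8) = 0.3649
⟨φ⟩ = 0.48 × (0.8057 − 0.3649) / (0.36 × 2.2) = 0.48 × 0.5565 = 0.2671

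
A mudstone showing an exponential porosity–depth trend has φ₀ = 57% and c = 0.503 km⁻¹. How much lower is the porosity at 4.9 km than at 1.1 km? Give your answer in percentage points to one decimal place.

φ(1.1) = 0.57·e^(−0.503×1.1) = 0.3278
φ(4.9) = 0.57·e^(−0.503×4.9) = 0.0485
Δφ = 0.3278 − 0.0485 = 0.2793

27.9 percentage points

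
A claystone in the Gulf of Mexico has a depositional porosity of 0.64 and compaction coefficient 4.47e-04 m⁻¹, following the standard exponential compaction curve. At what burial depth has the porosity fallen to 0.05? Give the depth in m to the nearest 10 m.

5700 m

Working in km (1 km = 1000 m; k in km⁻¹ = k in m⁻¹ × 1000):
Invert Athy's law: Z = ln(n₀/n) / k
Z = ln(0.64/0.05) / 0.447 = ln(12.8) / 0.447 = 2.5494 / 0.447 = 5.703 km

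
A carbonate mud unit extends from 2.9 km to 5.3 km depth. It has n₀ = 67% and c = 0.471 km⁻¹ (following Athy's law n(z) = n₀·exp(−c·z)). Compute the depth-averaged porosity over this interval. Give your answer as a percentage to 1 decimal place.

10.2%

⟨n⟩ = (1/(z₂−z₁)) ∫ n₀ e^(−cz) dz = n₀·(e^(−c·z₁) − e^(−c·z₂)) / (c·(z₂−z₁))
e^(−0.471×2.9) = 0.2552; e^(−0.471×5.3) = 0.0824
⟨n⟩ = 0.67 × (0.2552 − 0.0824) / (0.471 × 2.4) = 0.67 × 0.1528 = 0.1024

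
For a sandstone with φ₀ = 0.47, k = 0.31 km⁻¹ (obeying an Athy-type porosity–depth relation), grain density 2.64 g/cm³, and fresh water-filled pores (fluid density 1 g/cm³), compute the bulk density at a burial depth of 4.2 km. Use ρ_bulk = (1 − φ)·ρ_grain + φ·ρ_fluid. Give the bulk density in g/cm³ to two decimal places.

Porosity at depth: φ = 0.47·exp(−0.31×4.2) = 0.47×0.2720 = 0.1278
Bulk density: ρ_b = (1−φ)ρ_g + φ·ρ_f = 0.8722×2.64 + 0.1278×1
       = 2.303 + 0.128 = 2.430 g/cm³

2.43 g/cm³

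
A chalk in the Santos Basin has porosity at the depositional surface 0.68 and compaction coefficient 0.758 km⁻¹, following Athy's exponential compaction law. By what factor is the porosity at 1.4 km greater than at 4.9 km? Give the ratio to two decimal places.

14.20

n(Z₁)/n(Z₂) = e^(−k·Z₁)/e^(−k·Z₂) = e^{k(Z₂−Z₁)}
= exp(0.758 × 3.5) = exp(2.653) = 14.1966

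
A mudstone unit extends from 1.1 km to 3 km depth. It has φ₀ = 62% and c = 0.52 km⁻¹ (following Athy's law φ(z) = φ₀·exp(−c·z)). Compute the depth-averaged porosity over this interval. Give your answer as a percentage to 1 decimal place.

22.2%

⟨φ⟩ = (1/(z₂−z₁)) ∫ φ₀ e^(−cz) dz = φ₀·(e^(−c·z₁) − e^(−c·z₂)) / (c·(z₂−z₁))
e^(−0.52×1.1) = 0.5644; e^(−0.52×3) = 0.2101
⟨φ⟩ = 0.62 × (0.5644 − 0.2101) / (0.52 × 1.9) = 0.62 × 0.3586 = 0.2223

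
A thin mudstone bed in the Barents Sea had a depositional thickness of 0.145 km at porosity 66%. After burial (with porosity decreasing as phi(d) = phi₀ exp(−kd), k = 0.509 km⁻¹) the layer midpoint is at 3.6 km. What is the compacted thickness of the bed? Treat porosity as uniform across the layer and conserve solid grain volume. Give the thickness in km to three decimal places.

0.055 km

Porosity at 3.6 km: phi = 0.66·exp(−0.509×3.6) = 0.1056
Solid-volume conservation: h(1−phi) = h₀(1−phi₀) ⇒ h = h₀·(1−phi₀)/(1−phi)
h = 0.145 × (1 − 0.66)/(1 − 0.1056) = 0.145 × 0.3802 = 0.0551 km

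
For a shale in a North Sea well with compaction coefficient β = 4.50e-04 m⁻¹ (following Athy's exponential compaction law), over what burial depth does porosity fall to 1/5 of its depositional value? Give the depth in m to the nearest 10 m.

3580 m

Working in km (1 km = 1000 m; β in km⁻¹ = β in m⁻¹ × 1000):
n/n₀ = 1/5 ⇒ exp(−β·z) = 1/5 ⇒ z = ln(5) / β
z = 1.6094 / 0.45 = 3.577 km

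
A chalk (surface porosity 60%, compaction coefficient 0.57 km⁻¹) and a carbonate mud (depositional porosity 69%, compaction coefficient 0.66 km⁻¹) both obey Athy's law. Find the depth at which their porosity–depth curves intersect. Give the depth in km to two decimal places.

Set phi₀ₐ e^(−kₐZ) = phi₀ᵦ e^(−kᵦZ) ⇒ ln(phi₀ₐ/phi₀ᵦ) = (kₐ − kᵦ)·Z
Z = ln(0.6/0.69) / (0.57 − 0.66) = -0.1398 / -0.09 = 1.553 km

1.55 km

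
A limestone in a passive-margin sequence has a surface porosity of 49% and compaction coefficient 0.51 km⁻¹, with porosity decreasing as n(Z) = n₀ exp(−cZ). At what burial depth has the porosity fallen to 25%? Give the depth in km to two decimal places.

Invert Athy's law: Z = ln(n₀/n) / c
Z = ln(0.49/0.25) / 0.51 = ln(1.96) / 0.51 = 0.6729 / 0.51 = 1.319 km

1.32 km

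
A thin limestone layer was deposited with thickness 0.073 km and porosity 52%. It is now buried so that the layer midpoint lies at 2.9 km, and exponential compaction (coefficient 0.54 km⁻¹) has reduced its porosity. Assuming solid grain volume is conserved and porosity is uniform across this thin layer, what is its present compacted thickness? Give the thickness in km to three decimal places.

Porosity at 2.9 km: φ = 0.52·exp(−0.54×2.9) = 0.1086
Solid-volume conservation: h(1−φ) = h₀(1−φ₀) ⇒ h = h₀·(1−φ₀)/(1−φ)
h = 0.073 × (1 − 0.52)/(1 − 0.1086) = 0.073 × 0.5385 = 0.0393 km

0.039 km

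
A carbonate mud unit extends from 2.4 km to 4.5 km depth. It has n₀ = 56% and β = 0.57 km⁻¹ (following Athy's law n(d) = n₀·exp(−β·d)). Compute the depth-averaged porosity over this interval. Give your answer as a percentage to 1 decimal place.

⟨n⟩ = (1/(d₂−d₁)) ∫ n₀ e^(−βd) dd = n₀·(e^(−β·d₁) − e^(−β·d₂)) / (β·(d₂−d₁))
e^(−0.57×2.4) = 0.2546; e^(−0.57×4.5) = 0.0769
⟨n⟩ = 0.56 × (0.2546 − 0.0769) / (0.57 × 2.1) = 0.56 × 0.1485 = 0.0831

8.3%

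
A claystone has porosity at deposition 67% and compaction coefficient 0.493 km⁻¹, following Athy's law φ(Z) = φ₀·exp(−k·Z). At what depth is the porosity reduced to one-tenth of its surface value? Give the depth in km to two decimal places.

φ/φ₀ = 1/10 ⇒ exp(−k·Z) = 1/10 ⇒ Z = ln(10) / k
Z = 2.3026 / 0.493 = 4.671 km

4.67 km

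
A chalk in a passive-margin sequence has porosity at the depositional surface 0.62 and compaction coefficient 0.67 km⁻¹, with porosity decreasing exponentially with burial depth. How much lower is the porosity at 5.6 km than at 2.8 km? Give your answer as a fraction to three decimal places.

0.080

n(2.8) = 0.62·e^(−0.67×2.8) = 0.0950
n(5.6) = 0.62·e^(−0.67×5.6) = 0.0146
Δn = 0.0950 − 0.0146 = 0.0804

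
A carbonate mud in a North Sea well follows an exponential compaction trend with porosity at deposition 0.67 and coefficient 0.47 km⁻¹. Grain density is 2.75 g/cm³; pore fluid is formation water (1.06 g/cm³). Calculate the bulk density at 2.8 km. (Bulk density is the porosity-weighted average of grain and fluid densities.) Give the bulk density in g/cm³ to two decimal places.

Porosity at depth: phi = 0.67·exp(−0.47×2.8) = 0.67×0.2682 = 0.1797
Bulk density: ρ_b = (1−phi)ρ_g + phi·ρ_f = 0.8203×2.75 + 0.1797×1.06
       = 2.256 + 0.190 = 2.446 g/cm³

2.45 g/cm³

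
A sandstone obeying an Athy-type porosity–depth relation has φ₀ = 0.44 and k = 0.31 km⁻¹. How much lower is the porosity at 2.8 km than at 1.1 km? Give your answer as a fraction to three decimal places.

φ(1.1) = 0.44·e^(−0.31×1.1) = 0.3129
φ(2.8) = 0.44·e^(−0.31×2.8) = 0.1847
Δφ = 0.3129 − 0.1847 = 0.1282

0.128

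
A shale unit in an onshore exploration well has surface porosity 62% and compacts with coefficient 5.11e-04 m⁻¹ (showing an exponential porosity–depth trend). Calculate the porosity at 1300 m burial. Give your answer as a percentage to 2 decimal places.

Working in km (1 km = 1000 m; c in km⁻¹ = c in m⁻¹ × 1000):
phi = phi₀·exp(−c·d) = 0.62 × exp(−0.511 × 1.3) = 0.62 × exp(−0.6643)
  = 0.62 × 0.5146 = 0.3191

31.91%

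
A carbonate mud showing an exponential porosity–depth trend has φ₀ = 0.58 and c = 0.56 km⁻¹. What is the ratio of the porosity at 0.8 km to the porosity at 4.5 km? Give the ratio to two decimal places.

φ(z₁)/φ(z₂) = e^(−c·z₁)/e^(−c·z₂) = e^{c(z₂−z₁)}
= exp(0.56 × 3.7) = exp(2.072) = 7.9407

7.94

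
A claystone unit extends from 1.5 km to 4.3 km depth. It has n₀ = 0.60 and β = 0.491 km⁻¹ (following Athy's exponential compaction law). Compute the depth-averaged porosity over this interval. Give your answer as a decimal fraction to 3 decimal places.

0.156

⟨n⟩ = (1/(z₂−z₁)) ∫ n₀ e^(−βz) dz = n₀·(e^(−β·z₁) − e^(−β·z₂)) / (β·(z₂−z₁))
e^(−0.491×1.5) = 0.4788; e^(−0.491×4.3) = 0.1211
⟨n⟩ = 0.6 × (0.4788 − 0.1211) / (0.491 × 2.8) = 0.6 × 0.2602 = 0.1561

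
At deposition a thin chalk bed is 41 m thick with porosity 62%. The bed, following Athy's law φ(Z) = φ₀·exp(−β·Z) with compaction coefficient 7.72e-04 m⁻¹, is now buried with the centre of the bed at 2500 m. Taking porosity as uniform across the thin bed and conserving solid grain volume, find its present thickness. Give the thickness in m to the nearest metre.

Working in km (1 km = 1000 m; β in km⁻¹ = β in m⁻¹ × 1000):
Porosity at 2.5 km: φ = 0.62·exp(−0.772×2.5) = 0.0900
Solid-volume conservation: h(1−φ) = h₀(1−φ₀) ⇒ h = h₀·(1−φ₀)/(1−φ)
h = 0.041 × (1 − 0.62)/(1 − 0.0900) = 0.041 × 0.4176 = 0.0171 km

17 m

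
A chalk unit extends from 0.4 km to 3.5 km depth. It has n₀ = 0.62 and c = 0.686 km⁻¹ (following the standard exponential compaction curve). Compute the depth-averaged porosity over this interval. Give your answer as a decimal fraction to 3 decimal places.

⟨n⟩ = (1/(z₂−z₁)) ∫ n₀ e^(−cz) dz = n₀·(e^(−c·z₁) − e^(−c·z₂)) / (c·(z₂−z₁))
e^(−0.686×0.4) = 0.7600; e^(−0.686×3.5) = 0.0906
⟨n⟩ = 0.62 × (0.7600 − 0.0906) / (0.686 × 3.1) = 0.62 × 0.3148 = 0.1952

0.195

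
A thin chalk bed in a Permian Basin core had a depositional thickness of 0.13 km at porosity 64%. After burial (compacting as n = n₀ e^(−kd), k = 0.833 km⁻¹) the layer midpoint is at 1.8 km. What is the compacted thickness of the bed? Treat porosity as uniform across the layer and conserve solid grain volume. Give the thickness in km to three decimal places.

Porosity at 1.8 km: n = 0.64·exp(−0.833×1.8) = 0.1429
Solid-volume conservation: h(1−n) = h₀(1−n₀) ⇒ h = h₀·(1−n₀)/(1−n)
h = 0.13 × (1 − 0.64)/(1 − 0.1429) = 0.13 × 0.4200 = 0.0546 km

0.055 km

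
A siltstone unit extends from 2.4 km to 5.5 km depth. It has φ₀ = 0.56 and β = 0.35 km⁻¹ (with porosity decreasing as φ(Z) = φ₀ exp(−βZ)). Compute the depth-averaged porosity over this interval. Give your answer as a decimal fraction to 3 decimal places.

⟨φ⟩ = (1/(Z₂−Z₁)) ∫ φ₀ e^(−βZ) dZ = φ₀·(e^(−β·Z₁) − e^(−β·Z₂)) / (β·(Z₂−Z₁))
e^(−0.35×2.4) = 0.4317; e^(−0.35×5.5) = 0.1459
⟨φ⟩ = 0.56 × (0.4317 − 0.1459) / (0.35 × 3.1) = 0.56 × 0.2634 = 0.1475

0.148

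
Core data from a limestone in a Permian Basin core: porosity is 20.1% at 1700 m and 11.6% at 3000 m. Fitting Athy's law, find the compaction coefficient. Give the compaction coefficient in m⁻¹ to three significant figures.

Working in km (1 km = 1000 m; k in km⁻¹ = k in m⁻¹ × 1000):
Athy: φ(d) = φ₀ e^(−kd) ⇒ φ₁/φ₂ = e^{k(d₂−d₁)} ⇒ k = ln(φ₁/φ₂)/(d₂−d₁)
k = ln(0.201/0.116) / (3 − 1.7) = ln(1.733) / 1.3 = 0.5497 / 1.3 = 0.4229 km⁻¹

0.000423 m⁻¹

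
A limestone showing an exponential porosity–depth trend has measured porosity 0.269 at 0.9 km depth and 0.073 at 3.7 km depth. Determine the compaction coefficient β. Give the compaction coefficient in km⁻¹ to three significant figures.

0.466 km⁻¹

Athy: n(d) = n₀ e^(−βd) ⇒ n₁/n₂ = e^{β(d₂−d₁)} ⇒ β = ln(n₁/n₂)/(d₂−d₁)
β = ln(0.269/0.073) / (3.7 − 0.9) = ln(3.685) / 2.8 = 1.3043 / 2.8 = 0.4658 km⁻¹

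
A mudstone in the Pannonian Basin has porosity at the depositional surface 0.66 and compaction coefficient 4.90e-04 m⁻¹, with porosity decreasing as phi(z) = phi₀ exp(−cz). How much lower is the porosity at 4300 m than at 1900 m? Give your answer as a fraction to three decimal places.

0.180

Working in km (1 km = 1000 m; c in km⁻¹ = c in m⁻¹ × 1000):
phi(1.9) = 0.66·e^(−0.49×1.9) = 0.2601
phi(4.3) = 0.66·e^(−0.49×4.3) = 0.0803
Δphi = 0.2601 − 0.0803 = 0.1799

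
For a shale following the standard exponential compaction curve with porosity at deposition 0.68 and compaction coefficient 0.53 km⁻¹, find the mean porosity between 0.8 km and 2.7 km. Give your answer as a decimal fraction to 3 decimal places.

⟨phi⟩ = (1/(d₂−d₁)) ∫ phi₀ e^(−kd) dd = phi₀·(e^(−k·d₁) − e^(−k·d₂)) / (k·(d₂−d₁))
e^(−0.53×0.8) = 0.6544; e^(−0.53×2.7) = 0.2391
⟨phi⟩ = 0.68 × (0.6544 − 0.2391) / (0.53 × 1.9) = 0.68 × 0.4125 = 0.2805

0.280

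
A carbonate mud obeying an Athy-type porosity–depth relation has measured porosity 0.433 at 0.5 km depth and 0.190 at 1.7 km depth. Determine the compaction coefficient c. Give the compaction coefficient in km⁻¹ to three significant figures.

0.686 km⁻¹

Athy: phi(z) = phi₀ e^(−cz) ⇒ phi₁/phi₂ = e^{c(z₂−z₁)} ⇒ c = ln(phi₁/phi₂)/(z₂−z₁)
c = ln(0.433/0.19) / (1.7 − 0.5) = ln(2.279) / 1.2 = 0.8237 / 1.2 = 0.6864 km⁻¹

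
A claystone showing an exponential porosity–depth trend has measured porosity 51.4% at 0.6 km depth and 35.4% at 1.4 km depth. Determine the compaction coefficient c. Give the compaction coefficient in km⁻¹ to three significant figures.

0.466 km⁻¹

Athy: n(d) = n₀ e^(−cd) ⇒ n₁/n₂ = e^{c(d₂−d₁)} ⇒ c = ln(n₁/n₂)/(d₂−d₁)
c = ln(0.514/0.354) / (1.4 − 0.6) = ln(1.452) / 0.8 = 0.3729 / 0.8 = 0.4662 km⁻¹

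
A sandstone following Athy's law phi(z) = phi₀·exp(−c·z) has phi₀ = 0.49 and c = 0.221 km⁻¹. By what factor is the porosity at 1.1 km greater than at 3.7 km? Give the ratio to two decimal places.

1.78

phi(z₁)/phi(z₂) = e^(−c·z₁)/e^(−c·z₂) = e^{c(z₂−z₁)}
= exp(0.221 × 2.6) = exp(0.5746) = 1.7764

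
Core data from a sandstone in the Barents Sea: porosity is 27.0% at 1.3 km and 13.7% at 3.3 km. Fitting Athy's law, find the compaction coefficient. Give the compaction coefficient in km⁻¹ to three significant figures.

Athy: phi(d) = phi₀ e^(−βd) ⇒ phi₁/phi₂ = e^{β(d₂−d₁)} ⇒ β = ln(phi₁/phi₂)/(d₂−d₁)
β = ln(0.27/0.137) / (3.3 − 1.3) = ln(1.971) / 2 = 0.6784 / 2 = 0.3392 km⁻¹

0.339 km⁻¹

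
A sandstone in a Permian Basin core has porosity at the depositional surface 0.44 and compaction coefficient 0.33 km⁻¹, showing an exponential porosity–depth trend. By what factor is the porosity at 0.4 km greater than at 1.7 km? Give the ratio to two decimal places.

1.54

φ(z₁)/φ(z₂) = e^(−k·z₁)/e^(−k·z₂) = e^{k(z₂−z₁)}
= exp(0.33 × 1.3) = exp(0.429) = 1.5357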